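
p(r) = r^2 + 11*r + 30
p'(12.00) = 35.00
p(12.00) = 306.00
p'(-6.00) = -1.00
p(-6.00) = 0.00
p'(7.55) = 26.10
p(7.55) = 170.05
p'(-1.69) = 7.62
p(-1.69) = 14.27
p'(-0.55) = 9.90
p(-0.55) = 24.25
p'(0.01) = 11.02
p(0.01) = 30.11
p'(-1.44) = 8.12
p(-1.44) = 16.23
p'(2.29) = 15.58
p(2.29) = 60.43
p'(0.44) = 11.88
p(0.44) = 35.03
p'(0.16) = 11.32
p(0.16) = 31.79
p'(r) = 2*r + 11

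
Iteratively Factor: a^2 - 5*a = (a - 5)*(a)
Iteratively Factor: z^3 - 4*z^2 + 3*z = (z - 1)*(z^2 - 3*z) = z*(z - 1)*(z - 3)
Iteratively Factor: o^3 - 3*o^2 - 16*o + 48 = (o - 4)*(o^2 + o - 12) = (o - 4)*(o - 3)*(o + 4)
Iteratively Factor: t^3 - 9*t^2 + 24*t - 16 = (t - 4)*(t^2 - 5*t + 4) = (t - 4)^2*(t - 1)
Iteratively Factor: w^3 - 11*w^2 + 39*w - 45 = (w - 3)*(w^2 - 8*w + 15) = (w - 5)*(w - 3)*(w - 3)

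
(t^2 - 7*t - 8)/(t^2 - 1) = (t - 8)/(t - 1)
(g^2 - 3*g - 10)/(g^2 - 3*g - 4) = (-g^2 + 3*g + 10)/(-g^2 + 3*g + 4)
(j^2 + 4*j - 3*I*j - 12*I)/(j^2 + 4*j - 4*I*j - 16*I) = (j - 3*I)/(j - 4*I)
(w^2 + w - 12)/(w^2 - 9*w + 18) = (w + 4)/(w - 6)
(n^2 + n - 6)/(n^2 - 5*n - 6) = (-n^2 - n + 6)/(-n^2 + 5*n + 6)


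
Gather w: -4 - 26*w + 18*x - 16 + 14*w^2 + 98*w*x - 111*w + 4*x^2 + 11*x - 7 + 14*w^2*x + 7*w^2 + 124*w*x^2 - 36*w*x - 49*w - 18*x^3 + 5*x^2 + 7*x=w^2*(14*x + 21) + w*(124*x^2 + 62*x - 186) - 18*x^3 + 9*x^2 + 36*x - 27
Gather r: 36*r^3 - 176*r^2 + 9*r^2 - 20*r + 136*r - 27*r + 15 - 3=36*r^3 - 167*r^2 + 89*r + 12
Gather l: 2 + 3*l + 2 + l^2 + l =l^2 + 4*l + 4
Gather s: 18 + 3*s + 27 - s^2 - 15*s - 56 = -s^2 - 12*s - 11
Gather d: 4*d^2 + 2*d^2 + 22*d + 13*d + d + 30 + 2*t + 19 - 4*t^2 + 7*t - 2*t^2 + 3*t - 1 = 6*d^2 + 36*d - 6*t^2 + 12*t + 48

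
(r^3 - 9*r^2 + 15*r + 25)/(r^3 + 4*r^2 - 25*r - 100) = (r^2 - 4*r - 5)/(r^2 + 9*r + 20)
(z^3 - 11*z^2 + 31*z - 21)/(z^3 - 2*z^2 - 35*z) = (z^2 - 4*z + 3)/(z*(z + 5))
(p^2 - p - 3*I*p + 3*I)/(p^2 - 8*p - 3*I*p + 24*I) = (p - 1)/(p - 8)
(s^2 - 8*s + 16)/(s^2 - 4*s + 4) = (s^2 - 8*s + 16)/(s^2 - 4*s + 4)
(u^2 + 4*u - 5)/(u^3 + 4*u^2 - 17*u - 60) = (u - 1)/(u^2 - u - 12)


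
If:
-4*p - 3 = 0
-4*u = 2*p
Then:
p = -3/4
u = 3/8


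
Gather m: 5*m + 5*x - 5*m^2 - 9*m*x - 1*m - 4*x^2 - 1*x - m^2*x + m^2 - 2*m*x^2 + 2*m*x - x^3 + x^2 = m^2*(-x - 4) + m*(-2*x^2 - 7*x + 4) - x^3 - 3*x^2 + 4*x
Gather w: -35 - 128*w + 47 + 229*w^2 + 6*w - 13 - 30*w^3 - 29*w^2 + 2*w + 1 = -30*w^3 + 200*w^2 - 120*w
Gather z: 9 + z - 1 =z + 8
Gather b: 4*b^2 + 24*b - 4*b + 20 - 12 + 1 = 4*b^2 + 20*b + 9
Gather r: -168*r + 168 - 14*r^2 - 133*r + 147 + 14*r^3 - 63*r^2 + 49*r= 14*r^3 - 77*r^2 - 252*r + 315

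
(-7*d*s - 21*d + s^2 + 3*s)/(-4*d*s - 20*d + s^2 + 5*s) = (7*d*s + 21*d - s^2 - 3*s)/(4*d*s + 20*d - s^2 - 5*s)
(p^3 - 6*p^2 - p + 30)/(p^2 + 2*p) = p - 8 + 15/p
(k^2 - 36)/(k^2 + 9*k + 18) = (k - 6)/(k + 3)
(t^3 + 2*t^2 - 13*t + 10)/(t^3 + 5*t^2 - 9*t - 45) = (t^2 - 3*t + 2)/(t^2 - 9)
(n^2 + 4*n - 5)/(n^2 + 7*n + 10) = (n - 1)/(n + 2)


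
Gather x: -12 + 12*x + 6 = 12*x - 6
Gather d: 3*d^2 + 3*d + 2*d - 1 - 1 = 3*d^2 + 5*d - 2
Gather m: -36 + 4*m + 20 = 4*m - 16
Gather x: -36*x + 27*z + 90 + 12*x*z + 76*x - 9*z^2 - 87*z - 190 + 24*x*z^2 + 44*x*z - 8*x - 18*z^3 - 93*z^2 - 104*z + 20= x*(24*z^2 + 56*z + 32) - 18*z^3 - 102*z^2 - 164*z - 80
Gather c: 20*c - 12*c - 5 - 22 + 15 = 8*c - 12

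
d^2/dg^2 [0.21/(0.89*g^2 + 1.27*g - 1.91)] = (-0.332682*g^2 - 0.474726*g + 0.21*(1.78*g + 1.27)*(3.56*g + 2.54) + 0.713958)/(0.89*g^2 + 1.27*g - 1.91)^3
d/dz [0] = 0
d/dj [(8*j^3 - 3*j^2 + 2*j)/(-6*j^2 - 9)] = 2*(-8*j^4 - 34*j^2 + 9*j - 3)/(3*(4*j^4 + 12*j^2 + 9))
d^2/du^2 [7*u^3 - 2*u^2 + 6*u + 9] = 42*u - 4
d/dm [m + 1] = 1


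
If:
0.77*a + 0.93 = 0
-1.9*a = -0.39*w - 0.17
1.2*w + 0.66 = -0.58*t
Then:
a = -1.21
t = 11.94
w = -6.32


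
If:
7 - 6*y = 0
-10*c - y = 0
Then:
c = -7/60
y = 7/6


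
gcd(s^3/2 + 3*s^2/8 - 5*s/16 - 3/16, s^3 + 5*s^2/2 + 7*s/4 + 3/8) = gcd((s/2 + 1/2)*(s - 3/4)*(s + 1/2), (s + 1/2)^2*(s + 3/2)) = s + 1/2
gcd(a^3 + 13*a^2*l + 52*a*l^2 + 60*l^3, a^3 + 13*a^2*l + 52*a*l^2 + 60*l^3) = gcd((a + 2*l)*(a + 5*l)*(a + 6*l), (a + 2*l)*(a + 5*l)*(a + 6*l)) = a^3 + 13*a^2*l + 52*a*l^2 + 60*l^3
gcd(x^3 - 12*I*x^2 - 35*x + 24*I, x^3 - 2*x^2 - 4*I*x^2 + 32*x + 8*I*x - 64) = x - 8*I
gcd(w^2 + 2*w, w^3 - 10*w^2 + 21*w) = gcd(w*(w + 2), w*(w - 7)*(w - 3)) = w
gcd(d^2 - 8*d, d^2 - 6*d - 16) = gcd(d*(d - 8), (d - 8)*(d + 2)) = d - 8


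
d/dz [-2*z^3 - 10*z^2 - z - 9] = -6*z^2 - 20*z - 1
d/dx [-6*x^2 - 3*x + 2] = -12*x - 3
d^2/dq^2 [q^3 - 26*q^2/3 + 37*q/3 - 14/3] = 6*q - 52/3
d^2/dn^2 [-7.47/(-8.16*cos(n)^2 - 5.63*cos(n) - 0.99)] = (-1989.577728*(1 - cos(n)^2)^2 - 1029.533328*cos(n)^3 - 990.182115*cos(n)^2 + 2100.702195*cos(n) + 2342.438118)/(8.16*cos(n)^2 + 5.63*cos(n) + 0.99)^3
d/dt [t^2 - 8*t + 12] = 2*t - 8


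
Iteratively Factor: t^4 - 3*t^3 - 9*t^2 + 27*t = (t - 3)*(t^3 - 9*t) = t*(t - 3)*(t^2 - 9) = t*(t - 3)^2*(t + 3)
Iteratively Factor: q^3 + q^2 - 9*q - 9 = (q + 3)*(q^2 - 2*q - 3) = (q + 1)*(q + 3)*(q - 3)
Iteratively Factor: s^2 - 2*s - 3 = (s + 1)*(s - 3)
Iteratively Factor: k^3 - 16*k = (k - 4)*(k^2 + 4*k) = (k - 4)*(k + 4)*(k)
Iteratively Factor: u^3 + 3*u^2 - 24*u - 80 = (u + 4)*(u^2 - u - 20) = (u - 5)*(u + 4)*(u + 4)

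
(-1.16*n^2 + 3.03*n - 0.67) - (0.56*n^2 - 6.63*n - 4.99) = -1.72*n^2 + 9.66*n + 4.32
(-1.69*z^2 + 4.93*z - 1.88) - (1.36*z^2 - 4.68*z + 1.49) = -3.05*z^2 + 9.61*z - 3.37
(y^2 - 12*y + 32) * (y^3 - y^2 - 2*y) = y^5 - 13*y^4 + 42*y^3 - 8*y^2 - 64*y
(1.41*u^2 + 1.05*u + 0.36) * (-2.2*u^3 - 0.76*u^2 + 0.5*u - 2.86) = -3.102*u^5 - 3.3816*u^4 - 0.885*u^3 - 3.7812*u^2 - 2.823*u - 1.0296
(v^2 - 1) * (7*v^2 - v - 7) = 7*v^4 - v^3 - 14*v^2 + v + 7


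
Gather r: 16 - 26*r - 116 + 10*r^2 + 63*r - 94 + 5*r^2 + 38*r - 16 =15*r^2 + 75*r - 210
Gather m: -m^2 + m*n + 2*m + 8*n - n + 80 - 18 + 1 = -m^2 + m*(n + 2) + 7*n + 63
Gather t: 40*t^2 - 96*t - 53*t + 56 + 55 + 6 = 40*t^2 - 149*t + 117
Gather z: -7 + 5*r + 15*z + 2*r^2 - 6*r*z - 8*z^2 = 2*r^2 + 5*r - 8*z^2 + z*(15 - 6*r) - 7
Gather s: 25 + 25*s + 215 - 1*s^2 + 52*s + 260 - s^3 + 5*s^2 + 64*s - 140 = -s^3 + 4*s^2 + 141*s + 360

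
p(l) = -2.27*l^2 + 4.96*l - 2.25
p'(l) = 4.96 - 4.54*l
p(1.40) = 0.24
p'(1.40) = -1.40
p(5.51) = -43.84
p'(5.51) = -20.06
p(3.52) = -12.92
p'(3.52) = -11.02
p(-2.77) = -33.41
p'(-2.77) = 17.54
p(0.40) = -0.63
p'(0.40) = 3.14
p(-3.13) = -40.01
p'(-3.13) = 19.17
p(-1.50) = -14.80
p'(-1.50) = 11.77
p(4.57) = -26.99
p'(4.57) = -15.79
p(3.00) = -7.80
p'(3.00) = -8.66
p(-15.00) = -587.40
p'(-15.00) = 73.06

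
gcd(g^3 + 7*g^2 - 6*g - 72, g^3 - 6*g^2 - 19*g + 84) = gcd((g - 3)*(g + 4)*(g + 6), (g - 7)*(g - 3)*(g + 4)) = g^2 + g - 12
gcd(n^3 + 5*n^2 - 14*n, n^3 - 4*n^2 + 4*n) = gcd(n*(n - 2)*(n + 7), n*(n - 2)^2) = n^2 - 2*n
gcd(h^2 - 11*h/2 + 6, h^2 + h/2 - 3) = h - 3/2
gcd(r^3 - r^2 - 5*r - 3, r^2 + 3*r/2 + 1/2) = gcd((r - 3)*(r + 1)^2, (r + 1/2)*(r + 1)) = r + 1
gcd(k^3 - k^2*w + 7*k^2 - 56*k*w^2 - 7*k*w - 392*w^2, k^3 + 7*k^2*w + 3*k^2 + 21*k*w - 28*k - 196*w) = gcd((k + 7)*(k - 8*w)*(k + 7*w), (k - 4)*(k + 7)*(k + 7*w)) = k^2 + 7*k*w + 7*k + 49*w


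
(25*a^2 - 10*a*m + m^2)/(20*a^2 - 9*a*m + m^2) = (5*a - m)/(4*a - m)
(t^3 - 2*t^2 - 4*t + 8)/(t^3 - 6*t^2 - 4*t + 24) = (t - 2)/(t - 6)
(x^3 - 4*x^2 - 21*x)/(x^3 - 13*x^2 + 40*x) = (x^2 - 4*x - 21)/(x^2 - 13*x + 40)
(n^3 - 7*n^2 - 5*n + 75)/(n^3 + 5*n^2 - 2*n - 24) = (n^2 - 10*n + 25)/(n^2 + 2*n - 8)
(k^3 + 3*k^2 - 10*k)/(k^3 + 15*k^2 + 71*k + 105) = k*(k - 2)/(k^2 + 10*k + 21)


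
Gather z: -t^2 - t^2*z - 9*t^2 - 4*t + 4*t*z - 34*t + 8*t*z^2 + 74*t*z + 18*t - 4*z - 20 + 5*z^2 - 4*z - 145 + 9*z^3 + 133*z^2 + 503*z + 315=-10*t^2 - 20*t + 9*z^3 + z^2*(8*t + 138) + z*(-t^2 + 78*t + 495) + 150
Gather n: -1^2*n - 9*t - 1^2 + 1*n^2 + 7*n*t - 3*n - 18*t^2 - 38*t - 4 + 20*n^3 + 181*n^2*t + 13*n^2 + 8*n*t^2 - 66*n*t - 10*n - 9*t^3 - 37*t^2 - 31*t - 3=20*n^3 + n^2*(181*t + 14) + n*(8*t^2 - 59*t - 14) - 9*t^3 - 55*t^2 - 78*t - 8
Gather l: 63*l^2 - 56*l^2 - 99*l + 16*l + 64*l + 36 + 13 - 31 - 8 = 7*l^2 - 19*l + 10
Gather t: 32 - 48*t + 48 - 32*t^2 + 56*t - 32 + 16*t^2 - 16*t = -16*t^2 - 8*t + 48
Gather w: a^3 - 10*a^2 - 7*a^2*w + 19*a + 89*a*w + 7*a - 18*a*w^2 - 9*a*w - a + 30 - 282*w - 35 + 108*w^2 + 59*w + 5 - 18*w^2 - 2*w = a^3 - 10*a^2 + 25*a + w^2*(90 - 18*a) + w*(-7*a^2 + 80*a - 225)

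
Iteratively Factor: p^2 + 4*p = (p)*(p + 4)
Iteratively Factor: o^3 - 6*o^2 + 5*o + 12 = (o - 4)*(o^2 - 2*o - 3) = (o - 4)*(o - 3)*(o + 1)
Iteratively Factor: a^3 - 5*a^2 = (a - 5)*(a^2) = a*(a - 5)*(a)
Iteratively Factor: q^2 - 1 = (q - 1)*(q + 1)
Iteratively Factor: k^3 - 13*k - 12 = (k - 4)*(k^2 + 4*k + 3) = (k - 4)*(k + 3)*(k + 1)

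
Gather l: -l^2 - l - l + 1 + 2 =-l^2 - 2*l + 3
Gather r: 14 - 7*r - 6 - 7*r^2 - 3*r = -7*r^2 - 10*r + 8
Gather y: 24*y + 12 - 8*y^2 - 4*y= -8*y^2 + 20*y + 12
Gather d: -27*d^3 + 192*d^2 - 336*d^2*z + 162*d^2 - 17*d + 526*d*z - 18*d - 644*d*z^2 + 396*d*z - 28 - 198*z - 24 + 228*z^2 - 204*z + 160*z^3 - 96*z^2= -27*d^3 + d^2*(354 - 336*z) + d*(-644*z^2 + 922*z - 35) + 160*z^3 + 132*z^2 - 402*z - 52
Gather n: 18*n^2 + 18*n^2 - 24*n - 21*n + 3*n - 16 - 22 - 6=36*n^2 - 42*n - 44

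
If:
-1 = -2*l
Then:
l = 1/2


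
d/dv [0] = 0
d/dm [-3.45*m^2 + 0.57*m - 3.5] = 0.57 - 6.9*m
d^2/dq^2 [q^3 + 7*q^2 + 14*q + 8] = 6*q + 14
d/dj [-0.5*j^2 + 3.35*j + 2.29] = 3.35 - 1.0*j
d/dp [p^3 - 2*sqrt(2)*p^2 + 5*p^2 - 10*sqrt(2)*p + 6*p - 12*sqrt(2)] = 3*p^2 - 4*sqrt(2)*p + 10*p - 10*sqrt(2) + 6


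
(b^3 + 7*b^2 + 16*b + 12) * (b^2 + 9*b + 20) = b^5 + 16*b^4 + 99*b^3 + 296*b^2 + 428*b + 240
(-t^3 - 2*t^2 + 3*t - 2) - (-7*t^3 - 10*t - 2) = 6*t^3 - 2*t^2 + 13*t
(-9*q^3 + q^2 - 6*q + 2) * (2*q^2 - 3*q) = -18*q^5 + 29*q^4 - 15*q^3 + 22*q^2 - 6*q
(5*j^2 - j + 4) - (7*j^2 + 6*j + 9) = -2*j^2 - 7*j - 5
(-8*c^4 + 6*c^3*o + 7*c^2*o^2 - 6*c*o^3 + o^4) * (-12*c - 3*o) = 96*c^5 - 48*c^4*o - 102*c^3*o^2 + 51*c^2*o^3 + 6*c*o^4 - 3*o^5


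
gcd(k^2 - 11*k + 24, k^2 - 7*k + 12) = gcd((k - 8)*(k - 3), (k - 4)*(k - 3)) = k - 3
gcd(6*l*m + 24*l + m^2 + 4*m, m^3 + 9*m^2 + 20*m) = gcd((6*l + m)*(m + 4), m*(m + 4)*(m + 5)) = m + 4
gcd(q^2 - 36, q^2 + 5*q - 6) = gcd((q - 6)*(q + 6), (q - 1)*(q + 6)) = q + 6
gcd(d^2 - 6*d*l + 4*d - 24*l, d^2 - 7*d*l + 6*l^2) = d - 6*l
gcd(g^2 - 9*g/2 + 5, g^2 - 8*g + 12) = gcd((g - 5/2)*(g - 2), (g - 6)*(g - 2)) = g - 2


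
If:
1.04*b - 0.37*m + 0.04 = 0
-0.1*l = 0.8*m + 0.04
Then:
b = 0.355769230769231*m - 0.0384615384615385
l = -8.0*m - 0.4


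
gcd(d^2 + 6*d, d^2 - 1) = 1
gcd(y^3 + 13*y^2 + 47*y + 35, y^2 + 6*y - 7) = y + 7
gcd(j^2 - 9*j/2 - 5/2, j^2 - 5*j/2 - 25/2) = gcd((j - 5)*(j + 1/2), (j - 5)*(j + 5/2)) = j - 5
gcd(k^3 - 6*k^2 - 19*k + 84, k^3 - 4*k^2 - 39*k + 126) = k^2 - 10*k + 21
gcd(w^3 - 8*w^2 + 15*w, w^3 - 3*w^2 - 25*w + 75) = w^2 - 8*w + 15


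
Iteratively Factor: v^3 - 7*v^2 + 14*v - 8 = (v - 2)*(v^2 - 5*v + 4) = (v - 4)*(v - 2)*(v - 1)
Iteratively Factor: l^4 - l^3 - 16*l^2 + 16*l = (l + 4)*(l^3 - 5*l^2 + 4*l) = l*(l + 4)*(l^2 - 5*l + 4) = l*(l - 4)*(l + 4)*(l - 1)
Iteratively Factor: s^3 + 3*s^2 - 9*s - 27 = (s + 3)*(s^2 - 9) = (s + 3)^2*(s - 3)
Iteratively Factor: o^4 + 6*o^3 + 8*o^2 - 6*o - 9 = (o + 1)*(o^3 + 5*o^2 + 3*o - 9) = (o + 1)*(o + 3)*(o^2 + 2*o - 3) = (o + 1)*(o + 3)^2*(o - 1)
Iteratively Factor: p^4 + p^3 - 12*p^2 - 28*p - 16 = (p + 2)*(p^3 - p^2 - 10*p - 8) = (p + 1)*(p + 2)*(p^2 - 2*p - 8) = (p + 1)*(p + 2)^2*(p - 4)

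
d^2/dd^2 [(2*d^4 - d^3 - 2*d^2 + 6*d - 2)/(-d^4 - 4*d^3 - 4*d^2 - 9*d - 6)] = 2*(9*d^9 + 30*d^8 + 84*d^7 - 67*d^6 - 600*d^5 - 996*d^4 - 443*d^3 + 690*d^2 + 612*d + 510)/(d^12 + 12*d^11 + 60*d^10 + 187*d^9 + 474*d^8 + 984*d^7 + 1603*d^6 + 2304*d^5 + 2664*d^4 + 2457*d^3 + 1890*d^2 + 972*d + 216)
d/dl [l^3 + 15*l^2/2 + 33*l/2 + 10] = 3*l^2 + 15*l + 33/2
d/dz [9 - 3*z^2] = -6*z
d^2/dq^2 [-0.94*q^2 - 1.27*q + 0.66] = -1.88000000000000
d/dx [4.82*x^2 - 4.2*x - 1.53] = 9.64*x - 4.2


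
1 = 1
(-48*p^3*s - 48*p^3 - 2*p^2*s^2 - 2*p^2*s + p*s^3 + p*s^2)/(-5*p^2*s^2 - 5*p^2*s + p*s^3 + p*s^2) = (48*p^2 + 2*p*s - s^2)/(s*(5*p - s))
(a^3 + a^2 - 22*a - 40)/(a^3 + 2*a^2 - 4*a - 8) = (a^2 - a - 20)/(a^2 - 4)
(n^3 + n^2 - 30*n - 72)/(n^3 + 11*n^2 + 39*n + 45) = (n^2 - 2*n - 24)/(n^2 + 8*n + 15)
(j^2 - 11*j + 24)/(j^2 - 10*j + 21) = (j - 8)/(j - 7)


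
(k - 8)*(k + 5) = k^2 - 3*k - 40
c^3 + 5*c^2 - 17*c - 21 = (c - 3)*(c + 1)*(c + 7)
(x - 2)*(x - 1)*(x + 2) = x^3 - x^2 - 4*x + 4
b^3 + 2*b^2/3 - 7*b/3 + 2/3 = (b - 1)*(b - 1/3)*(b + 2)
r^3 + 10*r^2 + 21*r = r*(r + 3)*(r + 7)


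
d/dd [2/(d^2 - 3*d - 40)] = 2*(3 - 2*d)/(-d^2 + 3*d + 40)^2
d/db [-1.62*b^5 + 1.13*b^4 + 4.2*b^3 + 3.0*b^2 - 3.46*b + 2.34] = -8.1*b^4 + 4.52*b^3 + 12.6*b^2 + 6.0*b - 3.46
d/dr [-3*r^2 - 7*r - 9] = -6*r - 7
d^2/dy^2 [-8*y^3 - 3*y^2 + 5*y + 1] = -48*y - 6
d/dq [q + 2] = 1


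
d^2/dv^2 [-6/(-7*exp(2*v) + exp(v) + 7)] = 6*((1 - 28*exp(v))*(-7*exp(2*v) + exp(v) + 7) - 2*(14*exp(v) - 1)^2*exp(v))*exp(v)/(-7*exp(2*v) + exp(v) + 7)^3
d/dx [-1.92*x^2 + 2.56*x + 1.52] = 2.56 - 3.84*x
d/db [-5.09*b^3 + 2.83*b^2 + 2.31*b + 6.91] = -15.27*b^2 + 5.66*b + 2.31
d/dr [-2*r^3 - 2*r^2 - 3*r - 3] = -6*r^2 - 4*r - 3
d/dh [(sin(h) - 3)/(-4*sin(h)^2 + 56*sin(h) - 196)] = (sin(h) + 1)*cos(h)/(4*(sin(h) - 7)^3)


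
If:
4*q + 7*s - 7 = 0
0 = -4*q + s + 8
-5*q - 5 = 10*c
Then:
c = -95/64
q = 63/32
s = -1/8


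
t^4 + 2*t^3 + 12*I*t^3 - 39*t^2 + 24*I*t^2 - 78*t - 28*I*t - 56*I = (t + 2)*(t + I)*(t + 4*I)*(t + 7*I)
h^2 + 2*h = h*(h + 2)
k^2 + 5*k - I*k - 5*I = (k + 5)*(k - I)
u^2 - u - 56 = (u - 8)*(u + 7)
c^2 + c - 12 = (c - 3)*(c + 4)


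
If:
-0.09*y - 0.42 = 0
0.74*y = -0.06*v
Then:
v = 57.56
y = -4.67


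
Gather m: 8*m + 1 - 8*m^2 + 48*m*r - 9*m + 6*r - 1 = -8*m^2 + m*(48*r - 1) + 6*r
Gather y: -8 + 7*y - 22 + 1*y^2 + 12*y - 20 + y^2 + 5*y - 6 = 2*y^2 + 24*y - 56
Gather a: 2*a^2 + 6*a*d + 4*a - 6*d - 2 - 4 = 2*a^2 + a*(6*d + 4) - 6*d - 6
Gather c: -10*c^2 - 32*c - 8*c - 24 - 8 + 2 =-10*c^2 - 40*c - 30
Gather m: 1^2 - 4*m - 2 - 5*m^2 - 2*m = -5*m^2 - 6*m - 1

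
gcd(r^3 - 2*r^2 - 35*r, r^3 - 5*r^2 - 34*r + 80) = r + 5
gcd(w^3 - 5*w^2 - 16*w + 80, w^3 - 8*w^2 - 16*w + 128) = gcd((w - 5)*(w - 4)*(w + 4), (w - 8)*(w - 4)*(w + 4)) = w^2 - 16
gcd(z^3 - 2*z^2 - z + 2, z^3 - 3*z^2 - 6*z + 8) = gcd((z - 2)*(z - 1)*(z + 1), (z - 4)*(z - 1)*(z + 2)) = z - 1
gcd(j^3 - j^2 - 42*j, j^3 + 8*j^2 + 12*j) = j^2 + 6*j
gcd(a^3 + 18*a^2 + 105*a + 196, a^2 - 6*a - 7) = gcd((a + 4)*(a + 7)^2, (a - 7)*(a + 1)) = 1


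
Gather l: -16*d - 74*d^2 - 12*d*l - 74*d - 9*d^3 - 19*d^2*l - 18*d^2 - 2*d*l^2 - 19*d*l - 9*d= -9*d^3 - 92*d^2 - 2*d*l^2 - 99*d + l*(-19*d^2 - 31*d)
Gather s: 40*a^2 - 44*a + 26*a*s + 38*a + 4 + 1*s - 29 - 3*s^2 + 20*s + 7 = 40*a^2 - 6*a - 3*s^2 + s*(26*a + 21) - 18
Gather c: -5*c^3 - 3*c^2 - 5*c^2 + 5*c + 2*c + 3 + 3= -5*c^3 - 8*c^2 + 7*c + 6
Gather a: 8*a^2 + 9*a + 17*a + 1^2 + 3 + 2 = 8*a^2 + 26*a + 6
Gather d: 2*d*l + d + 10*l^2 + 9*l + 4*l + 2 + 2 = d*(2*l + 1) + 10*l^2 + 13*l + 4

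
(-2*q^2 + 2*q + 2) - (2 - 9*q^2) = 7*q^2 + 2*q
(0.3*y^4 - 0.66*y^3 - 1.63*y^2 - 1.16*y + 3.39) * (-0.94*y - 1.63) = -0.282*y^5 + 0.1314*y^4 + 2.608*y^3 + 3.7473*y^2 - 1.2958*y - 5.5257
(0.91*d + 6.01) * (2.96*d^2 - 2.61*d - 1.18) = 2.6936*d^3 + 15.4145*d^2 - 16.7599*d - 7.0918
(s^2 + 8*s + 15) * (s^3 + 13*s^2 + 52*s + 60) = s^5 + 21*s^4 + 171*s^3 + 671*s^2 + 1260*s + 900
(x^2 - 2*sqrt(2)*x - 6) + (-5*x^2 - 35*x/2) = -4*x^2 - 35*x/2 - 2*sqrt(2)*x - 6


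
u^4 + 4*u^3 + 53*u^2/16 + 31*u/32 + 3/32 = (u + 1/4)^2*(u + 1/2)*(u + 3)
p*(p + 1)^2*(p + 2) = p^4 + 4*p^3 + 5*p^2 + 2*p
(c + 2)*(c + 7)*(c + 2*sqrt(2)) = c^3 + 2*sqrt(2)*c^2 + 9*c^2 + 14*c + 18*sqrt(2)*c + 28*sqrt(2)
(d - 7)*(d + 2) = d^2 - 5*d - 14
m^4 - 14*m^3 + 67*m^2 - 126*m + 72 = (m - 6)*(m - 4)*(m - 3)*(m - 1)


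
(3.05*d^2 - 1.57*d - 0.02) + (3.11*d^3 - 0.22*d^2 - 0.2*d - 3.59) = 3.11*d^3 + 2.83*d^2 - 1.77*d - 3.61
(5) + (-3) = 2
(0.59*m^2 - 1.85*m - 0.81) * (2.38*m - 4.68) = 1.4042*m^3 - 7.1642*m^2 + 6.7302*m + 3.7908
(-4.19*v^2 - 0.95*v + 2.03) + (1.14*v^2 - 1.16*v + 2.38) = -3.05*v^2 - 2.11*v + 4.41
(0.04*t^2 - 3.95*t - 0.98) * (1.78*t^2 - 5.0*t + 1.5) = 0.0712*t^4 - 7.231*t^3 + 18.0656*t^2 - 1.025*t - 1.47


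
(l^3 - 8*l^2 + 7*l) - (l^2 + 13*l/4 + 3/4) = l^3 - 9*l^2 + 15*l/4 - 3/4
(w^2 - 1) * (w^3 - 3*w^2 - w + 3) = w^5 - 3*w^4 - 2*w^3 + 6*w^2 + w - 3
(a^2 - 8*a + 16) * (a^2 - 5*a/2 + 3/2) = a^4 - 21*a^3/2 + 75*a^2/2 - 52*a + 24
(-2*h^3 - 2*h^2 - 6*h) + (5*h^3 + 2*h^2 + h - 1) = 3*h^3 - 5*h - 1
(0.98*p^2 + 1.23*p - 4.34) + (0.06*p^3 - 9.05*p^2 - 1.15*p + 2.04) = 0.06*p^3 - 8.07*p^2 + 0.0800000000000001*p - 2.3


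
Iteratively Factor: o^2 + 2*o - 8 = (o + 4)*(o - 2)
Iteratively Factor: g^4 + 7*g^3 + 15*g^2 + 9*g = (g + 1)*(g^3 + 6*g^2 + 9*g) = (g + 1)*(g + 3)*(g^2 + 3*g) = g*(g + 1)*(g + 3)*(g + 3)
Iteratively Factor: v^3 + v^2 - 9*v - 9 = (v + 1)*(v^2 - 9) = (v - 3)*(v + 1)*(v + 3)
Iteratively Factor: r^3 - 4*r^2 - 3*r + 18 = (r - 3)*(r^2 - r - 6) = (r - 3)^2*(r + 2)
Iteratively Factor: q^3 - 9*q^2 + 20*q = (q - 5)*(q^2 - 4*q) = q*(q - 5)*(q - 4)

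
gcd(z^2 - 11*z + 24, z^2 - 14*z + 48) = z - 8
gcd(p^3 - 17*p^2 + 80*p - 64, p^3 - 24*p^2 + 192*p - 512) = p^2 - 16*p + 64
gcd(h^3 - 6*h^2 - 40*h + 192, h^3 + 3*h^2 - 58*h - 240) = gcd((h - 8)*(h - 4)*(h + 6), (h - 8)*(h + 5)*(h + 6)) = h^2 - 2*h - 48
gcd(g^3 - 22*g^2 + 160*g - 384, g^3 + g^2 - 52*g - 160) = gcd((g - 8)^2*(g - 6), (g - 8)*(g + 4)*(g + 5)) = g - 8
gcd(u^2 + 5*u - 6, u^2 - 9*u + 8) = u - 1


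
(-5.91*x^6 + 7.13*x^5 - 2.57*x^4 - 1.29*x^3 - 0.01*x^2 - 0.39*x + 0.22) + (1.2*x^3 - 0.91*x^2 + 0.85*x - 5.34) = -5.91*x^6 + 7.13*x^5 - 2.57*x^4 - 0.0900000000000001*x^3 - 0.92*x^2 + 0.46*x - 5.12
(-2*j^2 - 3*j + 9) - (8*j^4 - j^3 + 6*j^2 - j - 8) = -8*j^4 + j^3 - 8*j^2 - 2*j + 17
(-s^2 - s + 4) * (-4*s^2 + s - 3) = 4*s^4 + 3*s^3 - 14*s^2 + 7*s - 12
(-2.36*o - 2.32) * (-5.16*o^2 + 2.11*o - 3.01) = 12.1776*o^3 + 6.9916*o^2 + 2.2084*o + 6.9832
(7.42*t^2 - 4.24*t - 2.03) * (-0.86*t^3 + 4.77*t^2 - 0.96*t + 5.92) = -6.3812*t^5 + 39.0398*t^4 - 25.6022*t^3 + 38.3137*t^2 - 23.152*t - 12.0176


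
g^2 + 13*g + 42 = (g + 6)*(g + 7)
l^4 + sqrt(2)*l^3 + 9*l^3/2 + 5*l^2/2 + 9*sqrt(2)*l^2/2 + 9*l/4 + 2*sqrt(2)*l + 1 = (l + 1/2)*(l + 4)*(l + sqrt(2)/2)^2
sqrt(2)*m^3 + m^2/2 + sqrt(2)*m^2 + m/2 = m*(m + 1)*(sqrt(2)*m + 1/2)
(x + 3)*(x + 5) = x^2 + 8*x + 15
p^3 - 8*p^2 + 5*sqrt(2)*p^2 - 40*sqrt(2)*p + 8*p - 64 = (p - 8)*(p + sqrt(2))*(p + 4*sqrt(2))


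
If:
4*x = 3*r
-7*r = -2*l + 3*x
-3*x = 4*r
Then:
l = 0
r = 0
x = 0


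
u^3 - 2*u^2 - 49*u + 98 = (u - 7)*(u - 2)*(u + 7)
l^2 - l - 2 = (l - 2)*(l + 1)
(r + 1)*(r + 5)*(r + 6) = r^3 + 12*r^2 + 41*r + 30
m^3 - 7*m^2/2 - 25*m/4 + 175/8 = (m - 7/2)*(m - 5/2)*(m + 5/2)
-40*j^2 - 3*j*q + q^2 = (-8*j + q)*(5*j + q)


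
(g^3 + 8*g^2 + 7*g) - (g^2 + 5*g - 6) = g^3 + 7*g^2 + 2*g + 6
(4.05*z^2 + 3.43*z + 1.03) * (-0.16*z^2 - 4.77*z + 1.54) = -0.648*z^4 - 19.8673*z^3 - 10.2889*z^2 + 0.3691*z + 1.5862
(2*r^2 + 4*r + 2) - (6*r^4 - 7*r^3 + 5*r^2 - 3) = -6*r^4 + 7*r^3 - 3*r^2 + 4*r + 5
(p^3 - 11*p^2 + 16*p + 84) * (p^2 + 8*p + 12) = p^5 - 3*p^4 - 60*p^3 + 80*p^2 + 864*p + 1008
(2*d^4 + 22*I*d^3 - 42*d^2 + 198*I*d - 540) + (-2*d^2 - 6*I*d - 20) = 2*d^4 + 22*I*d^3 - 44*d^2 + 192*I*d - 560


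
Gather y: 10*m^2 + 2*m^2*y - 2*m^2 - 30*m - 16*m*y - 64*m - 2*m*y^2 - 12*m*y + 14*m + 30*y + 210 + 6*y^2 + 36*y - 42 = 8*m^2 - 80*m + y^2*(6 - 2*m) + y*(2*m^2 - 28*m + 66) + 168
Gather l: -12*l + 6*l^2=6*l^2 - 12*l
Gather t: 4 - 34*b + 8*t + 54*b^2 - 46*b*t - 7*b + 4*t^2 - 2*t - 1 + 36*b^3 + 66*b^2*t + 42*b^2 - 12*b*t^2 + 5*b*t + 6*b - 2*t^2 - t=36*b^3 + 96*b^2 - 35*b + t^2*(2 - 12*b) + t*(66*b^2 - 41*b + 5) + 3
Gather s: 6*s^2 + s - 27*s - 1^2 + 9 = 6*s^2 - 26*s + 8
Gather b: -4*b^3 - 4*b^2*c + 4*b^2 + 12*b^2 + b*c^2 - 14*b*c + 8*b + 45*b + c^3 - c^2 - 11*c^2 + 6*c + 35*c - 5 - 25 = -4*b^3 + b^2*(16 - 4*c) + b*(c^2 - 14*c + 53) + c^3 - 12*c^2 + 41*c - 30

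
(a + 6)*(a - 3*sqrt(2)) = a^2 - 3*sqrt(2)*a + 6*a - 18*sqrt(2)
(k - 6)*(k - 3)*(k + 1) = k^3 - 8*k^2 + 9*k + 18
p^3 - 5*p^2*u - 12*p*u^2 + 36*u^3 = (p - 6*u)*(p - 2*u)*(p + 3*u)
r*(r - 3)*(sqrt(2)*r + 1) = sqrt(2)*r^3 - 3*sqrt(2)*r^2 + r^2 - 3*r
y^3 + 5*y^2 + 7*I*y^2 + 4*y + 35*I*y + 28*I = (y + 1)*(y + 4)*(y + 7*I)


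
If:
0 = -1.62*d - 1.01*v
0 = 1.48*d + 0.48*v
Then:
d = 0.00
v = 0.00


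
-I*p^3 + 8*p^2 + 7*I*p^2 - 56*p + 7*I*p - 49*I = (p - 7)*(p + 7*I)*(-I*p + 1)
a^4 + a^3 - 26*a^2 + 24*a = a*(a - 4)*(a - 1)*(a + 6)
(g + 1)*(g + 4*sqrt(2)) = g^2 + g + 4*sqrt(2)*g + 4*sqrt(2)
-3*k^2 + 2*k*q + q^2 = (-k + q)*(3*k + q)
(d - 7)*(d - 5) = d^2 - 12*d + 35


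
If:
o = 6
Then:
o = 6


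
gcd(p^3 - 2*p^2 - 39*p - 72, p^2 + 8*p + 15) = p + 3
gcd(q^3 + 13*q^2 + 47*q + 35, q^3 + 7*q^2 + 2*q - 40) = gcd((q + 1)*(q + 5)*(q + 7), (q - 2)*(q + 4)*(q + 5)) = q + 5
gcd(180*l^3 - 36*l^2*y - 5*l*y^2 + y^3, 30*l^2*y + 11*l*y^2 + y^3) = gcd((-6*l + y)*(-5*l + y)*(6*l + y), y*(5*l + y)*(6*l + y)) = 6*l + y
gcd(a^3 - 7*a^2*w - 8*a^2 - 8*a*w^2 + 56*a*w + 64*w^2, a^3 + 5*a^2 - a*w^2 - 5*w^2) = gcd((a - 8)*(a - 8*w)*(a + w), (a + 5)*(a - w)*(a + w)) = a + w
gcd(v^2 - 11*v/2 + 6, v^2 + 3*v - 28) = v - 4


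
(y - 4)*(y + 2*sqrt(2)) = y^2 - 4*y + 2*sqrt(2)*y - 8*sqrt(2)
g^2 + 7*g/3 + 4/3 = (g + 1)*(g + 4/3)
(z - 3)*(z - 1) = z^2 - 4*z + 3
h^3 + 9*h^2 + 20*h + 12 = (h + 1)*(h + 2)*(h + 6)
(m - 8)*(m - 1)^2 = m^3 - 10*m^2 + 17*m - 8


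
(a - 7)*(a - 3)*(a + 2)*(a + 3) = a^4 - 5*a^3 - 23*a^2 + 45*a + 126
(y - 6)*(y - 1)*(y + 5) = y^3 - 2*y^2 - 29*y + 30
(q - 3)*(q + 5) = q^2 + 2*q - 15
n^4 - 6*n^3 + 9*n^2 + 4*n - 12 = (n - 3)*(n - 2)^2*(n + 1)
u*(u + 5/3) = u^2 + 5*u/3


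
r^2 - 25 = (r - 5)*(r + 5)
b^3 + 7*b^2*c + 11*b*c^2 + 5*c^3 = (b + c)^2*(b + 5*c)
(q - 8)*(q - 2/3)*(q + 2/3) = q^3 - 8*q^2 - 4*q/9 + 32/9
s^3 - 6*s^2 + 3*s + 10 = (s - 5)*(s - 2)*(s + 1)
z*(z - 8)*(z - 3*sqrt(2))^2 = z^4 - 6*sqrt(2)*z^3 - 8*z^3 + 18*z^2 + 48*sqrt(2)*z^2 - 144*z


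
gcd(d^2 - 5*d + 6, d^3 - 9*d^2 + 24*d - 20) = d - 2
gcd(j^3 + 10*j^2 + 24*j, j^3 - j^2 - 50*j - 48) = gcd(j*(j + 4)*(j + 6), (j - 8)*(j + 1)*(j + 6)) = j + 6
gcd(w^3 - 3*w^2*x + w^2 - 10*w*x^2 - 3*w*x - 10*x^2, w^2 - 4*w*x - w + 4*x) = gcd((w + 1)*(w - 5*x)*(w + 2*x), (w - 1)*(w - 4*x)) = 1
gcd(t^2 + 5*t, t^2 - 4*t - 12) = 1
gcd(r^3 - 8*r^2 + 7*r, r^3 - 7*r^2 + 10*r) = r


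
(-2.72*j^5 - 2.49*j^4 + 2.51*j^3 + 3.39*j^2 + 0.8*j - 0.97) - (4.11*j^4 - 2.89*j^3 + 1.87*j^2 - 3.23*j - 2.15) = -2.72*j^5 - 6.6*j^4 + 5.4*j^3 + 1.52*j^2 + 4.03*j + 1.18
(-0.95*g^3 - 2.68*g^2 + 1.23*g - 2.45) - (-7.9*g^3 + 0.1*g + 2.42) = 6.95*g^3 - 2.68*g^2 + 1.13*g - 4.87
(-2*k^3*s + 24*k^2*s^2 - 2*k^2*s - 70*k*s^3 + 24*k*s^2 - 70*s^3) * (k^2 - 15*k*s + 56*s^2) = -2*k^5*s + 54*k^4*s^2 - 2*k^4*s - 542*k^3*s^3 + 54*k^3*s^2 + 2394*k^2*s^4 - 542*k^2*s^3 - 3920*k*s^5 + 2394*k*s^4 - 3920*s^5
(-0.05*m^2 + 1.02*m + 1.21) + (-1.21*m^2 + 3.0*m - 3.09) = -1.26*m^2 + 4.02*m - 1.88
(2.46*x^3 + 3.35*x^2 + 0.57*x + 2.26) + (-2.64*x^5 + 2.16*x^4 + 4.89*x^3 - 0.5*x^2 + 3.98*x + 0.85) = -2.64*x^5 + 2.16*x^4 + 7.35*x^3 + 2.85*x^2 + 4.55*x + 3.11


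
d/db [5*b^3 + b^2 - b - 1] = 15*b^2 + 2*b - 1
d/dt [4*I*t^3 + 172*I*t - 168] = I*(12*t^2 + 172)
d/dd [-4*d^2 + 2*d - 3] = 2 - 8*d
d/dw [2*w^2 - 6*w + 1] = 4*w - 6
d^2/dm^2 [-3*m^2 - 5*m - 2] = -6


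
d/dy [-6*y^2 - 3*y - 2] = -12*y - 3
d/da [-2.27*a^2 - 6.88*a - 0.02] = -4.54*a - 6.88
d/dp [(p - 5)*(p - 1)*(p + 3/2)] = 3*p^2 - 9*p - 4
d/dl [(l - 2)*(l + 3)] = 2*l + 1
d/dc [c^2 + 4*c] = 2*c + 4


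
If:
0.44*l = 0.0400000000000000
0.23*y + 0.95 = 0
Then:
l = 0.09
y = -4.13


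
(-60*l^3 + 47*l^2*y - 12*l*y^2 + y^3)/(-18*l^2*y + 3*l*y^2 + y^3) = (20*l^2 - 9*l*y + y^2)/(y*(6*l + y))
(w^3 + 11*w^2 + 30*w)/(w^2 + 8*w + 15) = w*(w + 6)/(w + 3)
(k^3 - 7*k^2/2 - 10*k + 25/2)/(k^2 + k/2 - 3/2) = (2*k^2 - 5*k - 25)/(2*k + 3)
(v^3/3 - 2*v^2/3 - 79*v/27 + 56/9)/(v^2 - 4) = (9*v^3 - 18*v^2 - 79*v + 168)/(27*(v^2 - 4))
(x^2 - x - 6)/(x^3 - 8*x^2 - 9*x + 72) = (x + 2)/(x^2 - 5*x - 24)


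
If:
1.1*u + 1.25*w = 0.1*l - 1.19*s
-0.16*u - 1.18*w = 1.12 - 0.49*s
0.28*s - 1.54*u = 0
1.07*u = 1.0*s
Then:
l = -11.86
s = 0.00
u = 0.00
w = -0.95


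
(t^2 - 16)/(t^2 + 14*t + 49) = (t^2 - 16)/(t^2 + 14*t + 49)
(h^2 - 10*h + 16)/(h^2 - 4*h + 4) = (h - 8)/(h - 2)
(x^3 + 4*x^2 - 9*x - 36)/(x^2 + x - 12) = x + 3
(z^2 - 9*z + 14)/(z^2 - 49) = (z - 2)/(z + 7)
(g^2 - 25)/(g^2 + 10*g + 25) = (g - 5)/(g + 5)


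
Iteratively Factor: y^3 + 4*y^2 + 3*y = (y)*(y^2 + 4*y + 3) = y*(y + 3)*(y + 1)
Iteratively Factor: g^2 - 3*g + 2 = (g - 2)*(g - 1)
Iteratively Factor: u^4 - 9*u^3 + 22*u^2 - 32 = (u - 4)*(u^3 - 5*u^2 + 2*u + 8) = (u - 4)^2*(u^2 - u - 2) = (u - 4)^2*(u - 2)*(u + 1)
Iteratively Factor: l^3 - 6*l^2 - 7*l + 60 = (l + 3)*(l^2 - 9*l + 20) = (l - 5)*(l + 3)*(l - 4)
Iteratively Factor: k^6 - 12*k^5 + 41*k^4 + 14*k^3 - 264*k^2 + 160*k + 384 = (k - 4)*(k^5 - 8*k^4 + 9*k^3 + 50*k^2 - 64*k - 96) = (k - 4)*(k - 3)*(k^4 - 5*k^3 - 6*k^2 + 32*k + 32) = (k - 4)*(k - 3)*(k + 2)*(k^3 - 7*k^2 + 8*k + 16) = (k - 4)^2*(k - 3)*(k + 2)*(k^2 - 3*k - 4) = (k - 4)^3*(k - 3)*(k + 2)*(k + 1)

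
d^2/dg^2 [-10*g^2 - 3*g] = -20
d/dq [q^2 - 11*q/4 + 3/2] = 2*q - 11/4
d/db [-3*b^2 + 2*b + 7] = 2 - 6*b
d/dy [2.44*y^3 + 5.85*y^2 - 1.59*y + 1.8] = 7.32*y^2 + 11.7*y - 1.59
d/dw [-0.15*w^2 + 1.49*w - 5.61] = 1.49 - 0.3*w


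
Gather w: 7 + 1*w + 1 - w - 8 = 0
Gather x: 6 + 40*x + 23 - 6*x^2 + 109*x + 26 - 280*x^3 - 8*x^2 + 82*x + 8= -280*x^3 - 14*x^2 + 231*x + 63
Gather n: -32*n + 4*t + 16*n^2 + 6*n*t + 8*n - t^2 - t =16*n^2 + n*(6*t - 24) - t^2 + 3*t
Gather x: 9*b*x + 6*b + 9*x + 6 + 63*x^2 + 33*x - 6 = 6*b + 63*x^2 + x*(9*b + 42)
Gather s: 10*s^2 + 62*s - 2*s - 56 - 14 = 10*s^2 + 60*s - 70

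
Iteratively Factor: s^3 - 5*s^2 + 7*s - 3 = (s - 1)*(s^2 - 4*s + 3) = (s - 3)*(s - 1)*(s - 1)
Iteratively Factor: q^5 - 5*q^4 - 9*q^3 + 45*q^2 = (q)*(q^4 - 5*q^3 - 9*q^2 + 45*q) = q*(q - 5)*(q^3 - 9*q) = q*(q - 5)*(q + 3)*(q^2 - 3*q) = q*(q - 5)*(q - 3)*(q + 3)*(q)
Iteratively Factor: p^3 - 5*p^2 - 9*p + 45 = (p + 3)*(p^2 - 8*p + 15) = (p - 5)*(p + 3)*(p - 3)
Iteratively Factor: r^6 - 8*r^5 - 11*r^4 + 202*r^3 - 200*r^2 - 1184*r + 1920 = (r + 3)*(r^5 - 11*r^4 + 22*r^3 + 136*r^2 - 608*r + 640) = (r - 4)*(r + 3)*(r^4 - 7*r^3 - 6*r^2 + 112*r - 160) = (r - 4)*(r + 3)*(r + 4)*(r^3 - 11*r^2 + 38*r - 40) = (r - 5)*(r - 4)*(r + 3)*(r + 4)*(r^2 - 6*r + 8) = (r - 5)*(r - 4)*(r - 2)*(r + 3)*(r + 4)*(r - 4)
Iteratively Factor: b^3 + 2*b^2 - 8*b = (b - 2)*(b^2 + 4*b) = b*(b - 2)*(b + 4)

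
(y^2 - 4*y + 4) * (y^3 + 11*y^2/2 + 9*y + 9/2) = y^5 + 3*y^4/2 - 9*y^3 - 19*y^2/2 + 18*y + 18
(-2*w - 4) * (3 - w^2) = 2*w^3 + 4*w^2 - 6*w - 12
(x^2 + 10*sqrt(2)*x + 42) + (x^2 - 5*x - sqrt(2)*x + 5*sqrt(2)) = 2*x^2 - 5*x + 9*sqrt(2)*x + 5*sqrt(2) + 42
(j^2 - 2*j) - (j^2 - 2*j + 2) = -2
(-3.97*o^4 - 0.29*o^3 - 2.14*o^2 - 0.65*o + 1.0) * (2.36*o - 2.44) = -9.3692*o^5 + 9.0024*o^4 - 4.3428*o^3 + 3.6876*o^2 + 3.946*o - 2.44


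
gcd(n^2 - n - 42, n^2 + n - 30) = n + 6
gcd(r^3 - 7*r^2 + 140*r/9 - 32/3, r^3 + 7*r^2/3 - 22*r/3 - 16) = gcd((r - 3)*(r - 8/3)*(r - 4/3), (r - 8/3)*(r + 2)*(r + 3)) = r - 8/3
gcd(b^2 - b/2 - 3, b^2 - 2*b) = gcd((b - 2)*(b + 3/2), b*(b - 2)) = b - 2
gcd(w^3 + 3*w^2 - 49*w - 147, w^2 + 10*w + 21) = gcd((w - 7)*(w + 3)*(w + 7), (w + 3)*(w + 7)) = w^2 + 10*w + 21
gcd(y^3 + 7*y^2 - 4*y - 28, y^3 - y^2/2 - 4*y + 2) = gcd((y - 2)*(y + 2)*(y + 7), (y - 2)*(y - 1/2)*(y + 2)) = y^2 - 4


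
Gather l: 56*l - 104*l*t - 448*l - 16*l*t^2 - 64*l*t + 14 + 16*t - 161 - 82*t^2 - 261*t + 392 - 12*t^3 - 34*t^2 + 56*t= l*(-16*t^2 - 168*t - 392) - 12*t^3 - 116*t^2 - 189*t + 245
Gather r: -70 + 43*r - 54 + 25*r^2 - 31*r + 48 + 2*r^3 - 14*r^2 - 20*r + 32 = 2*r^3 + 11*r^2 - 8*r - 44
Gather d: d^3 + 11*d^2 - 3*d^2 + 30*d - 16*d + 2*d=d^3 + 8*d^2 + 16*d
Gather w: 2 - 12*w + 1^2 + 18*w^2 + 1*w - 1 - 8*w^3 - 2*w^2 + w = -8*w^3 + 16*w^2 - 10*w + 2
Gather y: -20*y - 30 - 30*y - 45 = -50*y - 75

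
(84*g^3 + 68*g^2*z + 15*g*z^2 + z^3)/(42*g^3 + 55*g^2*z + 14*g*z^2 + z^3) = (2*g + z)/(g + z)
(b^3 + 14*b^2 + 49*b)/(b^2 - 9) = b*(b^2 + 14*b + 49)/(b^2 - 9)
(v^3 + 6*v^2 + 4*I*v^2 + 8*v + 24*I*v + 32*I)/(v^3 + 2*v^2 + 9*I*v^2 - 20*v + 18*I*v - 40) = (v + 4)/(v + 5*I)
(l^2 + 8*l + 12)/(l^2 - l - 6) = (l + 6)/(l - 3)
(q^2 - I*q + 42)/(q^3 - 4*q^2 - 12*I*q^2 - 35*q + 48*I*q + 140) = (q + 6*I)/(q^2 - q*(4 + 5*I) + 20*I)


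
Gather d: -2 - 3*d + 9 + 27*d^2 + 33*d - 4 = 27*d^2 + 30*d + 3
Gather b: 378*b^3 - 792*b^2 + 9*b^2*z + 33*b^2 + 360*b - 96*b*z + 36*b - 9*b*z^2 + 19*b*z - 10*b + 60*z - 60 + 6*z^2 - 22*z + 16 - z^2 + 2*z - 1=378*b^3 + b^2*(9*z - 759) + b*(-9*z^2 - 77*z + 386) + 5*z^2 + 40*z - 45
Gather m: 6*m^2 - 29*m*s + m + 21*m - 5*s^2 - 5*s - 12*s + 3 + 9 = 6*m^2 + m*(22 - 29*s) - 5*s^2 - 17*s + 12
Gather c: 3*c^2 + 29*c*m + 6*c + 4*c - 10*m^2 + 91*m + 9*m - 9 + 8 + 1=3*c^2 + c*(29*m + 10) - 10*m^2 + 100*m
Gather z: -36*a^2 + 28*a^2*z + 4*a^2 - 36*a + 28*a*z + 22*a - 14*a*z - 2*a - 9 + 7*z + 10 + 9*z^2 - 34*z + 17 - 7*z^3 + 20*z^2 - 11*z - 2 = -32*a^2 - 16*a - 7*z^3 + 29*z^2 + z*(28*a^2 + 14*a - 38) + 16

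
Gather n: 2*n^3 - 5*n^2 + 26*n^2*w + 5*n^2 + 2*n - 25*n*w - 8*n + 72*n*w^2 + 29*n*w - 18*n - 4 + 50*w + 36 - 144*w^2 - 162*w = 2*n^3 + 26*n^2*w + n*(72*w^2 + 4*w - 24) - 144*w^2 - 112*w + 32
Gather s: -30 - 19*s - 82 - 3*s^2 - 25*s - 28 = -3*s^2 - 44*s - 140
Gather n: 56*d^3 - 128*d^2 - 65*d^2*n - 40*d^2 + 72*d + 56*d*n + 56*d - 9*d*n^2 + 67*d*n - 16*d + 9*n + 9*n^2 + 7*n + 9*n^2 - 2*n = 56*d^3 - 168*d^2 + 112*d + n^2*(18 - 9*d) + n*(-65*d^2 + 123*d + 14)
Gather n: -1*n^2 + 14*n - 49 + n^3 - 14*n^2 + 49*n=n^3 - 15*n^2 + 63*n - 49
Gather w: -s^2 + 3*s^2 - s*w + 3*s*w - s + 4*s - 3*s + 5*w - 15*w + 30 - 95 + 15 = 2*s^2 + w*(2*s - 10) - 50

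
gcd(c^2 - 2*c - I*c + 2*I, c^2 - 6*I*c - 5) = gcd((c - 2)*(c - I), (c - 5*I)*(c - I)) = c - I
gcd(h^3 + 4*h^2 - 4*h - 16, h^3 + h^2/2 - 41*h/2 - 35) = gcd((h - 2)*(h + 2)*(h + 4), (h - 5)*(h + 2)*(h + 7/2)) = h + 2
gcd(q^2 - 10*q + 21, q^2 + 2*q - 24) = 1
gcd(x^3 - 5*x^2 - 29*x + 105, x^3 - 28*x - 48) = 1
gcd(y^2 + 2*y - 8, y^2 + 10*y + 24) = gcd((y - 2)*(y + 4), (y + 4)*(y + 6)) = y + 4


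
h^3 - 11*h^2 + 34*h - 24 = (h - 6)*(h - 4)*(h - 1)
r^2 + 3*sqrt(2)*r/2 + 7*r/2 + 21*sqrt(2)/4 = (r + 7/2)*(r + 3*sqrt(2)/2)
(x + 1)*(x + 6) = x^2 + 7*x + 6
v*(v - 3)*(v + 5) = v^3 + 2*v^2 - 15*v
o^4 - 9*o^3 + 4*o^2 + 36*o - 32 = (o - 8)*(o - 2)*(o - 1)*(o + 2)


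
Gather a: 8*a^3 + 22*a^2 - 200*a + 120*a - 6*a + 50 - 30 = 8*a^3 + 22*a^2 - 86*a + 20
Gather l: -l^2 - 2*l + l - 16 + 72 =-l^2 - l + 56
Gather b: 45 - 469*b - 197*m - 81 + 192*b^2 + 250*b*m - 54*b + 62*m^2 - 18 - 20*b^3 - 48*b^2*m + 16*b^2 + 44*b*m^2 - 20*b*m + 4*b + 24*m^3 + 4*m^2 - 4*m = -20*b^3 + b^2*(208 - 48*m) + b*(44*m^2 + 230*m - 519) + 24*m^3 + 66*m^2 - 201*m - 54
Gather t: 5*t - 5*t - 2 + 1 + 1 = 0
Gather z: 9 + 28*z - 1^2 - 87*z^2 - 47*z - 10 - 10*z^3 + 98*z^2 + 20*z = -10*z^3 + 11*z^2 + z - 2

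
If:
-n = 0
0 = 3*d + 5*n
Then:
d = 0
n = 0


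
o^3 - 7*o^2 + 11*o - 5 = (o - 5)*(o - 1)^2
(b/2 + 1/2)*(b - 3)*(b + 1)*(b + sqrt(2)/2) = b^4/2 - b^3/2 + sqrt(2)*b^3/4 - 5*b^2/2 - sqrt(2)*b^2/4 - 5*sqrt(2)*b/4 - 3*b/2 - 3*sqrt(2)/4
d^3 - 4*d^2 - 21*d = d*(d - 7)*(d + 3)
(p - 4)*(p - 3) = p^2 - 7*p + 12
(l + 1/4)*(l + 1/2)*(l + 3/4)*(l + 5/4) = l^4 + 11*l^3/4 + 41*l^2/16 + 61*l/64 + 15/128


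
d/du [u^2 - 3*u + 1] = 2*u - 3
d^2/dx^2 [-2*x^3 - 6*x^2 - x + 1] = -12*x - 12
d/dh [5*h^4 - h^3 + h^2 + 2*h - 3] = 20*h^3 - 3*h^2 + 2*h + 2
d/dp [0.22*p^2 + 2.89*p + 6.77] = 0.44*p + 2.89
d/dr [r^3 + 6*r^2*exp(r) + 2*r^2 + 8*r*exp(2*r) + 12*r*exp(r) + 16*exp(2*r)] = 6*r^2*exp(r) + 3*r^2 + 16*r*exp(2*r) + 24*r*exp(r) + 4*r + 40*exp(2*r) + 12*exp(r)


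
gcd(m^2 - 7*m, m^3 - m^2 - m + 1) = 1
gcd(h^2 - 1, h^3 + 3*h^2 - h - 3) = h^2 - 1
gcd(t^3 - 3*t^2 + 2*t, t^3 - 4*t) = t^2 - 2*t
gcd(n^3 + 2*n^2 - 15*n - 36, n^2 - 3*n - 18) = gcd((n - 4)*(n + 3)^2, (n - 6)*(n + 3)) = n + 3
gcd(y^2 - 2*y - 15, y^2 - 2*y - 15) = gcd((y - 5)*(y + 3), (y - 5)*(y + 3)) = y^2 - 2*y - 15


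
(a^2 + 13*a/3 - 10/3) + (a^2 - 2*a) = 2*a^2 + 7*a/3 - 10/3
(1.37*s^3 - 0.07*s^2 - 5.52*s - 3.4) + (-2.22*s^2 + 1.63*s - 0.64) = 1.37*s^3 - 2.29*s^2 - 3.89*s - 4.04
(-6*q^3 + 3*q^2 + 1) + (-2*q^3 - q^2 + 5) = -8*q^3 + 2*q^2 + 6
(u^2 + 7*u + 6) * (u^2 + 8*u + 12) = u^4 + 15*u^3 + 74*u^2 + 132*u + 72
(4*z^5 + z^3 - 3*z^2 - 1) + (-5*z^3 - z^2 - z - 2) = 4*z^5 - 4*z^3 - 4*z^2 - z - 3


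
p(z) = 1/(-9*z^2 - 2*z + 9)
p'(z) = (18*z + 2)/(-9*z^2 - 2*z + 9)^2 = 2*(9*z + 1)/(9*z^2 + 2*z - 9)^2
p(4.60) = -0.01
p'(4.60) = 0.00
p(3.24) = -0.01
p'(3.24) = 0.01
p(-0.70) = 0.17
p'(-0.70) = -0.30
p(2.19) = -0.03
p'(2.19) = 0.03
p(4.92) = -0.00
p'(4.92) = 0.00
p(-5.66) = -0.00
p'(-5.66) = -0.00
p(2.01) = -0.03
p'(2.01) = 0.04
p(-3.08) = -0.01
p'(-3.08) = -0.01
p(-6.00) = 0.00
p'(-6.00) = 0.00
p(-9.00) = 0.00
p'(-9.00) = 0.00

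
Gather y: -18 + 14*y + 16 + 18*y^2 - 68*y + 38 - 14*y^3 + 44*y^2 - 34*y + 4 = -14*y^3 + 62*y^2 - 88*y + 40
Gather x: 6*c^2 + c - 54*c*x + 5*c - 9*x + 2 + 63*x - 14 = 6*c^2 + 6*c + x*(54 - 54*c) - 12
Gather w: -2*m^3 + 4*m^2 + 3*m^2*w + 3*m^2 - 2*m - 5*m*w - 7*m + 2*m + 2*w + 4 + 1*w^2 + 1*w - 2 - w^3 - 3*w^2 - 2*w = -2*m^3 + 7*m^2 - 7*m - w^3 - 2*w^2 + w*(3*m^2 - 5*m + 1) + 2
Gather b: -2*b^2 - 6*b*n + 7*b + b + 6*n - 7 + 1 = -2*b^2 + b*(8 - 6*n) + 6*n - 6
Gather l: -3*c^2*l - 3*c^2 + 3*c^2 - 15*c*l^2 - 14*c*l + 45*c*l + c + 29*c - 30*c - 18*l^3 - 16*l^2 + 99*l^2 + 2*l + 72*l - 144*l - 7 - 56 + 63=-18*l^3 + l^2*(83 - 15*c) + l*(-3*c^2 + 31*c - 70)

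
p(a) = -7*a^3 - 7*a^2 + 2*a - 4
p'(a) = -21*a^2 - 14*a + 2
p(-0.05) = -4.12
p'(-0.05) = 2.65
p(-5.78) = 1102.29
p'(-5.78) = -618.66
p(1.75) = -59.45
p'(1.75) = -86.81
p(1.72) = -56.89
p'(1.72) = -84.21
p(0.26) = -4.08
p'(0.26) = -3.06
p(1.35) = -31.28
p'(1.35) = -55.17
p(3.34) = -336.23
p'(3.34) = -279.03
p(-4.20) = 382.74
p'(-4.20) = -309.64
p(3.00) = -250.00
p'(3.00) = -229.00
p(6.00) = -1756.00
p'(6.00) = -838.00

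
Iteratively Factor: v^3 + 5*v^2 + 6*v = (v + 2)*(v^2 + 3*v) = (v + 2)*(v + 3)*(v)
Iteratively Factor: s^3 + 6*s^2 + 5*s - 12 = (s + 3)*(s^2 + 3*s - 4) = (s - 1)*(s + 3)*(s + 4)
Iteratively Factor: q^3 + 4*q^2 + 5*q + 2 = (q + 2)*(q^2 + 2*q + 1) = (q + 1)*(q + 2)*(q + 1)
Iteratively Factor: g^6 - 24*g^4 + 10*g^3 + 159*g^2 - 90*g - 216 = (g + 3)*(g^5 - 3*g^4 - 15*g^3 + 55*g^2 - 6*g - 72) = (g - 3)*(g + 3)*(g^4 - 15*g^2 + 10*g + 24) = (g - 3)^2*(g + 3)*(g^3 + 3*g^2 - 6*g - 8) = (g - 3)^2*(g + 1)*(g + 3)*(g^2 + 2*g - 8) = (g - 3)^2*(g + 1)*(g + 3)*(g + 4)*(g - 2)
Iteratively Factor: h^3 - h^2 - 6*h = (h + 2)*(h^2 - 3*h) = h*(h + 2)*(h - 3)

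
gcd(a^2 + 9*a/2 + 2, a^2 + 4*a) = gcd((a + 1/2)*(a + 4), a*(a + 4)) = a + 4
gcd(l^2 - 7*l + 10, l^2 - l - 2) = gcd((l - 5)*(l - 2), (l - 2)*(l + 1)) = l - 2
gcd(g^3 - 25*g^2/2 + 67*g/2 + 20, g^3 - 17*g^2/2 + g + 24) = g - 8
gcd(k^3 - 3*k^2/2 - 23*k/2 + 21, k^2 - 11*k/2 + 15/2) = k - 3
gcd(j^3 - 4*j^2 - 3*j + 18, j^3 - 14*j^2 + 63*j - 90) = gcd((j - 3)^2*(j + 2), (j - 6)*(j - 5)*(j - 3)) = j - 3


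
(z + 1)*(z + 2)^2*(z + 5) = z^4 + 10*z^3 + 33*z^2 + 44*z + 20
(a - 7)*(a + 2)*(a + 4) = a^3 - a^2 - 34*a - 56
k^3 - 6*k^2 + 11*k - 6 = (k - 3)*(k - 2)*(k - 1)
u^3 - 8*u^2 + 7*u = u*(u - 7)*(u - 1)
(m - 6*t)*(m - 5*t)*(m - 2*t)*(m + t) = m^4 - 12*m^3*t + 39*m^2*t^2 - 8*m*t^3 - 60*t^4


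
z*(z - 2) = z^2 - 2*z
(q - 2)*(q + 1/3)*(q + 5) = q^3 + 10*q^2/3 - 9*q - 10/3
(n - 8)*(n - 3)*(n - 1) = n^3 - 12*n^2 + 35*n - 24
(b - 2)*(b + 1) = b^2 - b - 2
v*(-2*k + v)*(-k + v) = 2*k^2*v - 3*k*v^2 + v^3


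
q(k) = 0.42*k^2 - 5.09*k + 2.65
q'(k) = 0.84*k - 5.09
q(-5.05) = 39.07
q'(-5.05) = -9.33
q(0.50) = 0.21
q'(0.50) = -4.67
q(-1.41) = 10.66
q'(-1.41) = -6.27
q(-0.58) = 5.74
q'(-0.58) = -5.58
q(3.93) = -10.87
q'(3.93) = -1.79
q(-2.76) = 19.90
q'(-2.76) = -7.41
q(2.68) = -7.97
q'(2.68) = -2.84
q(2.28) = -6.77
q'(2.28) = -3.17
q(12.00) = 2.05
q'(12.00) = 4.99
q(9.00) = -9.14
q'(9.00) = 2.47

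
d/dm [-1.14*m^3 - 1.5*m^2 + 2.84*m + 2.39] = -3.42*m^2 - 3.0*m + 2.84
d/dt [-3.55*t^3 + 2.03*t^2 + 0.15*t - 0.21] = -10.65*t^2 + 4.06*t + 0.15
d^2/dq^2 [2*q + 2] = 0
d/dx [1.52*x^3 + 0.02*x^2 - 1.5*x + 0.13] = 4.56*x^2 + 0.04*x - 1.5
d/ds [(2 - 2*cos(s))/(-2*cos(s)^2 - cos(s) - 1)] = 2*(-4*cos(s) + cos(2*s) - 1)*sin(s)/(cos(s) + cos(2*s) + 2)^2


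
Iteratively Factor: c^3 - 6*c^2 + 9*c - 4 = (c - 1)*(c^2 - 5*c + 4) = (c - 4)*(c - 1)*(c - 1)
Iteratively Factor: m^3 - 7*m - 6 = (m - 3)*(m^2 + 3*m + 2) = (m - 3)*(m + 2)*(m + 1)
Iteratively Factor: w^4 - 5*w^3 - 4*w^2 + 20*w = (w + 2)*(w^3 - 7*w^2 + 10*w) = w*(w + 2)*(w^2 - 7*w + 10) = w*(w - 2)*(w + 2)*(w - 5)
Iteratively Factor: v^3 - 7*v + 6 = (v - 2)*(v^2 + 2*v - 3) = (v - 2)*(v + 3)*(v - 1)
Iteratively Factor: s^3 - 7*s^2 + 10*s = (s - 5)*(s^2 - 2*s) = (s - 5)*(s - 2)*(s)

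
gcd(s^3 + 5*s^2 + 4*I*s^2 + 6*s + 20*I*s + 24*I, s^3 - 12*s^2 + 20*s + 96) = s + 2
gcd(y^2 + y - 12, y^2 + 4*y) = y + 4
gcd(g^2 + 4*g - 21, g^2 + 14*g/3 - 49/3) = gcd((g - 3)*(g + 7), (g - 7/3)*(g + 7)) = g + 7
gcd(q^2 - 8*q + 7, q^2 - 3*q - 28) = q - 7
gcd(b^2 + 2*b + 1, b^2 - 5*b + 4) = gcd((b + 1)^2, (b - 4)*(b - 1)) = 1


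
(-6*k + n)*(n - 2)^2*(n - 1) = -6*k*n^3 + 30*k*n^2 - 48*k*n + 24*k + n^4 - 5*n^3 + 8*n^2 - 4*n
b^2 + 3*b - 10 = (b - 2)*(b + 5)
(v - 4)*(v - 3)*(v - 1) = v^3 - 8*v^2 + 19*v - 12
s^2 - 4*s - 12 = (s - 6)*(s + 2)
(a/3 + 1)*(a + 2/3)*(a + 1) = a^3/3 + 14*a^2/9 + 17*a/9 + 2/3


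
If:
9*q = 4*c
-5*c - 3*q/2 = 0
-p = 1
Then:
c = 0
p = -1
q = 0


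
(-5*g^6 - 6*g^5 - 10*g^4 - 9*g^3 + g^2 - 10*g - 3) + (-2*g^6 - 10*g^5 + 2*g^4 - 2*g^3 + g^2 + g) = -7*g^6 - 16*g^5 - 8*g^4 - 11*g^3 + 2*g^2 - 9*g - 3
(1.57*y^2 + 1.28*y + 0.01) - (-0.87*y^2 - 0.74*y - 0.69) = 2.44*y^2 + 2.02*y + 0.7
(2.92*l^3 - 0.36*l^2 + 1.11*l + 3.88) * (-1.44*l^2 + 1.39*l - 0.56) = -4.2048*l^5 + 4.5772*l^4 - 3.734*l^3 - 3.8427*l^2 + 4.7716*l - 2.1728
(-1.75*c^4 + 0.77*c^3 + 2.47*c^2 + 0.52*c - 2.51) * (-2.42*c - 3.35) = 4.235*c^5 + 3.9991*c^4 - 8.5569*c^3 - 9.5329*c^2 + 4.3322*c + 8.4085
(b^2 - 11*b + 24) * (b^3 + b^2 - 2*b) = b^5 - 10*b^4 + 11*b^3 + 46*b^2 - 48*b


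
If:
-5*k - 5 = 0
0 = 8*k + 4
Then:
No Solution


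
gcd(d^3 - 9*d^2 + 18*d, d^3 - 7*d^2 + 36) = d^2 - 9*d + 18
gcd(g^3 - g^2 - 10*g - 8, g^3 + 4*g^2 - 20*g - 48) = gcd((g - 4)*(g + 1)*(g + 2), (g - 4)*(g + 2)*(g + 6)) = g^2 - 2*g - 8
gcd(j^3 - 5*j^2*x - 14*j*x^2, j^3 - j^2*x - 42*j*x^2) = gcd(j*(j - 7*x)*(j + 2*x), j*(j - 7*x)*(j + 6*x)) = -j^2 + 7*j*x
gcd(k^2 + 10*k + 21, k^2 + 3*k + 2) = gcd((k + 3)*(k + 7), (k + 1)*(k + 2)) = 1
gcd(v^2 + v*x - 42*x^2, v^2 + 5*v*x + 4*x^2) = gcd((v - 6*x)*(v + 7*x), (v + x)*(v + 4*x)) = 1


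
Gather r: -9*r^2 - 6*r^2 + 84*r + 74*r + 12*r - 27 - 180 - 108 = -15*r^2 + 170*r - 315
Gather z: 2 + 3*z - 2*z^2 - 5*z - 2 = -2*z^2 - 2*z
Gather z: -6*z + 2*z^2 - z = 2*z^2 - 7*z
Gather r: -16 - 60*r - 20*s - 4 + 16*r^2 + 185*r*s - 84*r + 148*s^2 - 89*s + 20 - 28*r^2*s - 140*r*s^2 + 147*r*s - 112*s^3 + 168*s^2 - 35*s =r^2*(16 - 28*s) + r*(-140*s^2 + 332*s - 144) - 112*s^3 + 316*s^2 - 144*s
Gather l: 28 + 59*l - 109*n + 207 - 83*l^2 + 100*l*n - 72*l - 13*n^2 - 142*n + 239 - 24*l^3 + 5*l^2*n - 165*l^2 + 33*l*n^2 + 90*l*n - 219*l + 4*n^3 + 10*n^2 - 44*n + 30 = -24*l^3 + l^2*(5*n - 248) + l*(33*n^2 + 190*n - 232) + 4*n^3 - 3*n^2 - 295*n + 504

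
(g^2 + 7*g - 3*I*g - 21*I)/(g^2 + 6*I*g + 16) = (g^2 + g*(7 - 3*I) - 21*I)/(g^2 + 6*I*g + 16)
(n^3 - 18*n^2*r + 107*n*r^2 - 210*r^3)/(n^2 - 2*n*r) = (n^3 - 18*n^2*r + 107*n*r^2 - 210*r^3)/(n*(n - 2*r))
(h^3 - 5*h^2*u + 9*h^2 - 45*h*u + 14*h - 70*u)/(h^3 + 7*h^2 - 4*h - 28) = (h - 5*u)/(h - 2)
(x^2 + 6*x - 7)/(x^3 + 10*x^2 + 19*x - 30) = (x + 7)/(x^2 + 11*x + 30)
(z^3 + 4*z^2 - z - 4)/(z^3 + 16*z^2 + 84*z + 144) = (z^2 - 1)/(z^2 + 12*z + 36)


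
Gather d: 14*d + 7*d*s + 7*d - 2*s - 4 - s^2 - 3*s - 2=d*(7*s + 21) - s^2 - 5*s - 6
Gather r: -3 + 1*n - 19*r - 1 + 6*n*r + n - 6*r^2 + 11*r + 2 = 2*n - 6*r^2 + r*(6*n - 8) - 2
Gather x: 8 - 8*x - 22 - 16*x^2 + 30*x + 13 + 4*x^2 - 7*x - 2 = -12*x^2 + 15*x - 3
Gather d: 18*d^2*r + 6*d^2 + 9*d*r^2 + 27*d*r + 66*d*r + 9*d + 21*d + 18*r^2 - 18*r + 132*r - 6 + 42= d^2*(18*r + 6) + d*(9*r^2 + 93*r + 30) + 18*r^2 + 114*r + 36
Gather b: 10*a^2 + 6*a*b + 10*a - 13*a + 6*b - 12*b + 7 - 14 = 10*a^2 - 3*a + b*(6*a - 6) - 7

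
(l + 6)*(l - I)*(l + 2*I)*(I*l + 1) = I*l^4 + 6*I*l^3 + 3*I*l^2 + 2*l + 18*I*l + 12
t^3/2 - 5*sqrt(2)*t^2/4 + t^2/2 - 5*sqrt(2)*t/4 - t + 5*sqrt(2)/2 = (t/2 + 1)*(t - 1)*(t - 5*sqrt(2)/2)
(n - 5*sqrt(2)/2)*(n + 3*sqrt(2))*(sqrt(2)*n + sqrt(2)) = sqrt(2)*n^3 + n^2 + sqrt(2)*n^2 - 15*sqrt(2)*n + n - 15*sqrt(2)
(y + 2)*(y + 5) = y^2 + 7*y + 10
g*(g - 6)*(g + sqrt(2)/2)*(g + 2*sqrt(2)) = g^4 - 6*g^3 + 5*sqrt(2)*g^3/2 - 15*sqrt(2)*g^2 + 2*g^2 - 12*g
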